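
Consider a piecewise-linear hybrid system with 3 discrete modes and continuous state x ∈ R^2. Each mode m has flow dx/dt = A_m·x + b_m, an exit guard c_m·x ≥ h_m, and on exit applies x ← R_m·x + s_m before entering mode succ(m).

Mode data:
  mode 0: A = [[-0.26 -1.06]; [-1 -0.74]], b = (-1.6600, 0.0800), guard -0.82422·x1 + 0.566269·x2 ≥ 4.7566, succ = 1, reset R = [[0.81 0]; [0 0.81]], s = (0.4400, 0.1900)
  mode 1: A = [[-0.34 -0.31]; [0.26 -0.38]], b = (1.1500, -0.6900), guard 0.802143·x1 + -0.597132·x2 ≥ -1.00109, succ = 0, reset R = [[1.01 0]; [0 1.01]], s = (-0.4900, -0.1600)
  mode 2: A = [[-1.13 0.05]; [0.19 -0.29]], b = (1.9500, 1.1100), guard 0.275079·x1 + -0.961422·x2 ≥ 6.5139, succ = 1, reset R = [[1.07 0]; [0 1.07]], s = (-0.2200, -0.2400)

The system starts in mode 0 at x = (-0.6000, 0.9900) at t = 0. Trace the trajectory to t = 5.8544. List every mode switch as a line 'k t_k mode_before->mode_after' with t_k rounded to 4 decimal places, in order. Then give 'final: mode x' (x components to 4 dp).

1 1.2804 0->1
2 2.4958 1->0
3 3.6831 0->1
4 4.8794 1->0
final: 0 -3.5304 1.8560

Mode 0: guard c·x = 4.7566 hit at Δt = 1.2804 (t = 1.2804), x⁻ = (-4.0395, 2.5204) → reset → x⁺ = (-2.8320, 2.2315), jump to mode 1
Mode 1: guard c·x = -1.0011 hit at Δt = 1.2154 (t = 2.4958), x⁻ = (-1.0545, 0.2600) → reset → x⁺ = (-1.5550, 0.1026), jump to mode 0
Mode 0: guard c·x = 4.7566 hit at Δt = 1.1873 (t = 3.6831), x⁻ = (-4.1419, 2.3713) → reset → x⁺ = (-2.9149, 2.1107), jump to mode 1
Mode 1: guard c·x = -1.0011 hit at Δt = 1.1963 (t = 4.8794), x⁻ = (-1.1053, 0.1918) → reset → x⁺ = (-1.6063, 0.0337), jump to mode 0
Mode 0: flow for 0.9750 to horizon, guard not reached → x = (-3.5304, 1.8560)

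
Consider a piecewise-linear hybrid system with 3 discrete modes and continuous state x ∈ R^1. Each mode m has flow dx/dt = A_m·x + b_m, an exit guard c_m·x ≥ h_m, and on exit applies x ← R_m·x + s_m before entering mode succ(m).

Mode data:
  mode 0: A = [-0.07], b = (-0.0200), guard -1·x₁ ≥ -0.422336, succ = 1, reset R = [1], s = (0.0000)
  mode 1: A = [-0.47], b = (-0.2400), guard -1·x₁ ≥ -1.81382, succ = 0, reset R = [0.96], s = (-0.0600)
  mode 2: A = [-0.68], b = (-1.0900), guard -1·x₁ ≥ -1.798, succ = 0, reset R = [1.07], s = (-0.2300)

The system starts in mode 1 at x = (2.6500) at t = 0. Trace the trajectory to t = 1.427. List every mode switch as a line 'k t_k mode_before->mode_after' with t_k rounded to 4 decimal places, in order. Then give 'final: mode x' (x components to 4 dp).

1 0.6538 1->0
final: 0 1.5776

Mode 1: guard c·x = -1.8138 hit at Δt = 0.6538 (t = 0.6538), x⁻ = (1.8138) → reset → x⁺ = (1.6813), jump to mode 0
Mode 0: flow for 0.7732 to horizon, guard not reached → x = (1.5776)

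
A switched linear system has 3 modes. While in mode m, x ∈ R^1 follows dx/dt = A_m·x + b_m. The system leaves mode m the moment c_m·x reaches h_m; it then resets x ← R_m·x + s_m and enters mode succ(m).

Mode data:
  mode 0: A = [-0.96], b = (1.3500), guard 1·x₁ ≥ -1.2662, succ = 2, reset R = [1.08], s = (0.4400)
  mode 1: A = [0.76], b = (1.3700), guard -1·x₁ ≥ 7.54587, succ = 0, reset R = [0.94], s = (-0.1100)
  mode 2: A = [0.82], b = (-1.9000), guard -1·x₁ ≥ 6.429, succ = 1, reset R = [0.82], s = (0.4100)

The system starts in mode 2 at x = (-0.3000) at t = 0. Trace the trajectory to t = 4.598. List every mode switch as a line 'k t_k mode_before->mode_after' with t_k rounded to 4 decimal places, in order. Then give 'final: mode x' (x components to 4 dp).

1 1.4714 2->1
2 2.3002 1->0
3 3.5188 0->2
final: 2 -5.5440

Mode 2: guard c·x = 6.4290 hit at Δt = 1.4714 (t = 1.4714), x⁻ = (-6.4290) → reset → x⁺ = (-4.8618), jump to mode 1
Mode 1: guard c·x = 7.5459 hit at Δt = 0.8288 (t = 2.3002), x⁻ = (-7.5459) → reset → x⁺ = (-7.2031), jump to mode 0
Mode 0: guard c·x = -1.2662 hit at Δt = 1.2186 (t = 3.5188), x⁻ = (-1.2662) → reset → x⁺ = (-0.9275), jump to mode 2
Mode 2: flow for 1.0792 to horizon, guard not reached → x = (-5.5440)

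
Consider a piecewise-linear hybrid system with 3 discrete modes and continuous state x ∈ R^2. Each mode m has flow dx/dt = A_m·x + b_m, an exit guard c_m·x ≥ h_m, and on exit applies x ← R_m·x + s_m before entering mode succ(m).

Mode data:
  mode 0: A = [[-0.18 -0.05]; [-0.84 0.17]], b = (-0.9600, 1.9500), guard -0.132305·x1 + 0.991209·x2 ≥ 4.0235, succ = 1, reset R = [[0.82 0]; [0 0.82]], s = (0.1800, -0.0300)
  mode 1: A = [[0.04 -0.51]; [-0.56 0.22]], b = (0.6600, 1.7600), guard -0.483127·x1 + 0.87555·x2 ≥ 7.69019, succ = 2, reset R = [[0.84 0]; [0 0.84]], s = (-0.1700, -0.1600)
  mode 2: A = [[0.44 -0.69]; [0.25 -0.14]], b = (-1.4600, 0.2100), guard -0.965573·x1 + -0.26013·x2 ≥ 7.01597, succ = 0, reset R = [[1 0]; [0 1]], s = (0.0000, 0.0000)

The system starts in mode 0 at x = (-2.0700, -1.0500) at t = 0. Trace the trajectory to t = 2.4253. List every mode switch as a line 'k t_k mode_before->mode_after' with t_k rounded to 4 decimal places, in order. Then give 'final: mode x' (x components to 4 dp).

Mode 0: guard c·x = 4.0235 hit at Δt = 1.1392 (t = 1.1392), x⁻ = (-2.7406, 3.6934) → reset → x⁺ = (-2.0673, 2.9986), jump to mode 1
Mode 1: guard c·x = 7.6902 hit at Δt = 0.8649 (t = 2.0041), x⁻ = (-3.6862, 6.7492) → reset → x⁺ = (-3.2664, 5.5094), jump to mode 2
Mode 2: flow for 0.4212 to horizon, guard not reached → x = (-6.2629, 4.7940)

1 1.1392 0->1
2 2.0041 1->2
final: 2 -6.2629 4.7940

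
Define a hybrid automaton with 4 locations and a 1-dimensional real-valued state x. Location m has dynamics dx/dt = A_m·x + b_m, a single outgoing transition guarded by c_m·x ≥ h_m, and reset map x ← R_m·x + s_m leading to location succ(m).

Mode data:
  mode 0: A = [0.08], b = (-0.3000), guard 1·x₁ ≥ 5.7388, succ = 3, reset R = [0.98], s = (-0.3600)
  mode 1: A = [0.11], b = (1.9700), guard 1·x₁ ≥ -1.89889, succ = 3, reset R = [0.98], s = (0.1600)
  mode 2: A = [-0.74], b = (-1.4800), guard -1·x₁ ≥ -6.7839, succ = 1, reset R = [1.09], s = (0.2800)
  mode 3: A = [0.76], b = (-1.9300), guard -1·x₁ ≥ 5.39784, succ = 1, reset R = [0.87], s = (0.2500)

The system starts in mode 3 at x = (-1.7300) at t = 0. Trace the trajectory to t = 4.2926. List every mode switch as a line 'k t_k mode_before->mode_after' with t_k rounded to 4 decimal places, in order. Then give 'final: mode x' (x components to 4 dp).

Mode 3: guard c·x = 5.3978 hit at Δt = 0.8159 (t = 0.8159), x⁻ = (-5.3978) → reset → x⁺ = (-4.4461), jump to mode 1
Mode 1: guard c·x = -1.8989 hit at Δt = 1.5753 (t = 2.3912), x⁻ = (-1.8989) → reset → x⁺ = (-1.7009), jump to mode 3
Mode 3: guard c·x = 5.3978 hit at Δt = 0.8249 (t = 3.2161), x⁻ = (-5.3978) → reset → x⁺ = (-4.4461), jump to mode 1
Mode 1: flow for 1.0765 to horizon, guard not reached → x = (-2.7537)

1 0.8159 3->1
2 2.3912 1->3
3 3.2161 3->1
final: 1 -2.7537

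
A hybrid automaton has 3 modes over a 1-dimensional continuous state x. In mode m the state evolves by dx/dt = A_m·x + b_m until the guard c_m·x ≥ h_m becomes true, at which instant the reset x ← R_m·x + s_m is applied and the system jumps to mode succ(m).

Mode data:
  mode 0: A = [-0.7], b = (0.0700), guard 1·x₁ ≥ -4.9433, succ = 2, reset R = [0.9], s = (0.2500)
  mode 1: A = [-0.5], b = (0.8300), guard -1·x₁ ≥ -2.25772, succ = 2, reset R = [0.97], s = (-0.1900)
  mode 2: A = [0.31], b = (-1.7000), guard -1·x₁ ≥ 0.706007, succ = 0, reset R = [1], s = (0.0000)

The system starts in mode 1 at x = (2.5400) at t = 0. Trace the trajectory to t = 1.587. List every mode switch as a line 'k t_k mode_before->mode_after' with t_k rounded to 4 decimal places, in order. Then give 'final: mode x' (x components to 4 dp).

1 0.7736 1->2
final: 2 1.0008

Mode 1: guard c·x = -2.2577 hit at Δt = 0.7736 (t = 0.7736), x⁻ = (2.2577) → reset → x⁺ = (2.0000), jump to mode 2
Mode 2: flow for 0.8134 to horizon, guard not reached → x = (1.0008)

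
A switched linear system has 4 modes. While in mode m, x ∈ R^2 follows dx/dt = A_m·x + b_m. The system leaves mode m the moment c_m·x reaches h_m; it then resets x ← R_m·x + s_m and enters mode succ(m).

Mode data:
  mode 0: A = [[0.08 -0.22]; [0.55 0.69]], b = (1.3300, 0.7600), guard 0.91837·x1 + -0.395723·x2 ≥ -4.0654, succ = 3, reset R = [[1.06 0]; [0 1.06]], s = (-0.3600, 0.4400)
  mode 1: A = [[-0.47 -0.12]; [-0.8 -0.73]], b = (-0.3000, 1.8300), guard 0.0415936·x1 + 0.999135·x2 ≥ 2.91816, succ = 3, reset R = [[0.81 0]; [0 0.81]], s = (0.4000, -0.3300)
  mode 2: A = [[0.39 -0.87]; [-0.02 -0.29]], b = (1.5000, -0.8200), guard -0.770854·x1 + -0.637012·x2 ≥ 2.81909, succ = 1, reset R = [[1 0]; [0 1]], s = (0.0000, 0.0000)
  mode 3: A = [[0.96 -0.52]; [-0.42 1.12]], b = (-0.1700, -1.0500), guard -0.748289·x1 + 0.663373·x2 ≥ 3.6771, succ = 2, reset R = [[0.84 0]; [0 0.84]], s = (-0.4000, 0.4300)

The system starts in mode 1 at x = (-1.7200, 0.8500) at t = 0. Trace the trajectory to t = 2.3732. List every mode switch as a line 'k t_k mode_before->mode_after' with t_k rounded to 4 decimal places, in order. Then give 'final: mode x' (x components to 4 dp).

1 1.3931 1->3
2 1.8517 3->2
final: 2 -3.1341 2.3005

Mode 1: guard c·x = 2.9182 hit at Δt = 1.3931 (t = 1.3931), x⁻ = (-1.4733, 2.9820) → reset → x⁺ = (-0.7934, 2.0854), jump to mode 3
Mode 3: guard c·x = 3.6771 hit at Δt = 0.4586 (t = 1.8517), x⁻ = (-2.0880, 3.1878) → reset → x⁺ = (-2.1539, 3.1077), jump to mode 2
Mode 2: flow for 0.5215 to horizon, guard not reached → x = (-3.1341, 2.3005)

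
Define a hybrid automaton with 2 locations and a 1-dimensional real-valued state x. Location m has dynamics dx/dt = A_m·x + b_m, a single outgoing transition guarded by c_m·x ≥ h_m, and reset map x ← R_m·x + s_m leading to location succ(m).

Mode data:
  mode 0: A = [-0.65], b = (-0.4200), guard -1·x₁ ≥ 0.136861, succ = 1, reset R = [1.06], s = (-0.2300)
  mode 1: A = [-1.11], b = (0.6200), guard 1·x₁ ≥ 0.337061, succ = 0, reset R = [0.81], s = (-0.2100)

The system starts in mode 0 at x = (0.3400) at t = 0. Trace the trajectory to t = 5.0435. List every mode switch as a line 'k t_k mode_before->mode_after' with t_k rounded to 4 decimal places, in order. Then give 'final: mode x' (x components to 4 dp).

Mode 0: guard c·x = 0.1369 hit at Δt = 1.0166 (t = 1.0166), x⁻ = (-0.1369) → reset → x⁺ = (-0.3751), jump to mode 1
Mode 1: guard c·x = 0.3371 hit at Δt = 1.2961 (t = 2.3127), x⁻ = (0.3371) → reset → x⁺ = (0.0630), jump to mode 0
Mode 0: guard c·x = 0.1369 hit at Δt = 0.5093 (t = 2.8220), x⁻ = (-0.1369) → reset → x⁺ = (-0.3751), jump to mode 1
Mode 1: guard c·x = 0.3371 hit at Δt = 1.2961 (t = 4.1181), x⁻ = (0.3371) → reset → x⁺ = (0.0630), jump to mode 0
Mode 0: guard c·x = 0.1369 hit at Δt = 0.5093 (t = 4.6275), x⁻ = (-0.1369) → reset → x⁺ = (-0.3751), jump to mode 1
Mode 1: flow for 0.4160 to horizon, guard not reached → x = (-0.0298)

1 1.0166 0->1
2 2.3127 1->0
3 2.8220 0->1
4 4.1181 1->0
5 4.6275 0->1
final: 1 -0.0298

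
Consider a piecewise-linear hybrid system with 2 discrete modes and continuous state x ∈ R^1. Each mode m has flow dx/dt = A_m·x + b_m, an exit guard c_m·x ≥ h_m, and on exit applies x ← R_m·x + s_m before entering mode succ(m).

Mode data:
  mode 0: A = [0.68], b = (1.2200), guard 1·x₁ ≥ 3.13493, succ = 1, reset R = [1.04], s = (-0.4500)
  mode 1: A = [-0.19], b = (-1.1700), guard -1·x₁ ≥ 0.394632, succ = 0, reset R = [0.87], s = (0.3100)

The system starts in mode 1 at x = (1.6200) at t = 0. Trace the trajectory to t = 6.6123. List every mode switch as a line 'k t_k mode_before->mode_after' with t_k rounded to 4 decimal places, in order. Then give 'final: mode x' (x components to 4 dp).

1 1.5778 1->0
2 3.0916 0->1
3 5.4189 1->0
final: 0 2.1700

Mode 1: guard c·x = 0.3946 hit at Δt = 1.5778 (t = 1.5778), x⁻ = (-0.3946) → reset → x⁺ = (-0.0333), jump to mode 0
Mode 0: guard c·x = 3.1349 hit at Δt = 1.5138 (t = 3.0916), x⁻ = (3.1349) → reset → x⁺ = (2.8103), jump to mode 1
Mode 1: guard c·x = 0.3946 hit at Δt = 2.3273 (t = 5.4189), x⁻ = (-0.3946) → reset → x⁺ = (-0.0333), jump to mode 0
Mode 0: flow for 1.1934 to horizon, guard not reached → x = (2.1700)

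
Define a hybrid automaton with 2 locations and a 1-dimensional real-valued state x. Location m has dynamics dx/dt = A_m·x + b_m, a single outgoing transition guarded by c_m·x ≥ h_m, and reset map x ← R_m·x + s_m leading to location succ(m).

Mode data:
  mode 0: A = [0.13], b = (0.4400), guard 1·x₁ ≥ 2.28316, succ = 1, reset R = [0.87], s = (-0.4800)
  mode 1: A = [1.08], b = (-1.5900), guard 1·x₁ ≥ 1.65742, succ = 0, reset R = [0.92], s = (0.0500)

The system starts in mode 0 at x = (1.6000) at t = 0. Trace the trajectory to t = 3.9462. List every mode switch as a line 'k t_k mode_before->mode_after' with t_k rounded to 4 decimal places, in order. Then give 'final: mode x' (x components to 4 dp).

1 0.9880 0->1
2 2.5541 1->0
3 3.5810 0->1
final: 1 1.5228

Mode 0: guard c·x = 2.2832 hit at Δt = 0.9880 (t = 0.9880), x⁻ = (2.2832) → reset → x⁺ = (1.5063), jump to mode 1
Mode 1: guard c·x = 1.6574 hit at Δt = 1.5661 (t = 2.5541), x⁻ = (1.6574) → reset → x⁺ = (1.5748), jump to mode 0
Mode 0: guard c·x = 2.2832 hit at Δt = 1.0270 (t = 3.5810), x⁻ = (2.2832) → reset → x⁺ = (1.5063), jump to mode 1
Mode 1: flow for 0.3652 to horizon, guard not reached → x = (1.5228)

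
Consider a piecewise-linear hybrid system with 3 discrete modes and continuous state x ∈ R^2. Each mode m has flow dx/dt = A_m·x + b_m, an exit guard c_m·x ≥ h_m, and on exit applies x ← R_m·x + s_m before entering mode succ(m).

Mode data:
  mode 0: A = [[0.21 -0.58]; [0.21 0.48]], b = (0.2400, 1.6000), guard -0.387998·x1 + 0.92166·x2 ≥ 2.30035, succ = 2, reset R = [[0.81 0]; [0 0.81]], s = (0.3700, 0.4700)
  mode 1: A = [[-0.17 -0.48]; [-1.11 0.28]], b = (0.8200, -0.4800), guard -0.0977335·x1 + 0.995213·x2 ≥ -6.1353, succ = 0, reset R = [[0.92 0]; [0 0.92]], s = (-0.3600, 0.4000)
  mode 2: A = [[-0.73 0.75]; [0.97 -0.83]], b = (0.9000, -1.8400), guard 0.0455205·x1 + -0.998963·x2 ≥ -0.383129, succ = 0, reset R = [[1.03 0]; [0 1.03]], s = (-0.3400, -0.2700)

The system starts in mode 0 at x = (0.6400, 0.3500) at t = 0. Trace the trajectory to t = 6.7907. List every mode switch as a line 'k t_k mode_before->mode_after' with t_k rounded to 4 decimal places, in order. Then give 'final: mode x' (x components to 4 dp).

1 0.9394 0->2
2 2.3194 2->0
3 3.3755 0->2
4 6.2598 2->0
final: 0 1.8123 1.4802

Mode 0: guard c·x = 2.3003 hit at Δt = 0.9394 (t = 0.9394), x⁻ = (0.2132, 2.5856) → reset → x⁺ = (0.5427, 2.5644), jump to mode 2
Mode 2: guard c·x = -0.3831 hit at Δt = 1.3800 (t = 2.3194), x⁻ = (1.6673, 0.4595) → reset → x⁺ = (1.3773, 0.2033), jump to mode 0
Mode 0: guard c·x = 2.3003 hit at Δt = 1.0561 (t = 3.3755), x⁻ = (1.0371, 2.9325) → reset → x⁺ = (1.2101, 2.8453), jump to mode 2
Mode 2: guard c·x = -0.3831 hit at Δt = 2.8842 (t = 6.2598), x⁻ = (2.0163, 0.4754) → reset → x⁺ = (1.7368, 0.2197), jump to mode 0
Mode 0: flow for 0.5309 to horizon, guard not reached → x = (1.8123, 1.4802)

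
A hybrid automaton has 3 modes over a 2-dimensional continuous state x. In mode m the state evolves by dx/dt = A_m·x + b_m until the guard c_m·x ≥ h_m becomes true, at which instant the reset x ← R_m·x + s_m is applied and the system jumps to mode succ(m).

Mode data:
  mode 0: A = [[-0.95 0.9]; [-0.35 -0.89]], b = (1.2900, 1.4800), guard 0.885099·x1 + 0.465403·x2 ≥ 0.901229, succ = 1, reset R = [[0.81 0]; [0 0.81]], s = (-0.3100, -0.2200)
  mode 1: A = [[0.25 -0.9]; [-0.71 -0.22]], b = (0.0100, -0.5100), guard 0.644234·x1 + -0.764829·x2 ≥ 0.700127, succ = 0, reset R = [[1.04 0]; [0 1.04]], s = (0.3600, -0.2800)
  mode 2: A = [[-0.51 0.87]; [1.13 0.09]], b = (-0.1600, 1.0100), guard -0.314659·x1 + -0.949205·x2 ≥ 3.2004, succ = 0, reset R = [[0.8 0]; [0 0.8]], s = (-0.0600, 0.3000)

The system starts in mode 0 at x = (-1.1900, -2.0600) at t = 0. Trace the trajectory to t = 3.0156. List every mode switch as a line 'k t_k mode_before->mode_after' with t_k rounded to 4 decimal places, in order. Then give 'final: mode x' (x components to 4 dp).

1 1.4397 0->1
2 2.7071 1->0
final: 0 0.8343 -0.3119

Mode 0: guard c·x = 0.9012 hit at Δt = 1.4397 (t = 1.4397), x⁻ = (0.6703, 0.6616) → reset → x⁺ = (0.2330, 0.3159), jump to mode 1
Mode 1: guard c·x = 0.7001 hit at Δt = 1.2674 (t = 2.7071), x⁻ = (0.4547, -0.5324) → reset → x⁺ = (0.8329, -0.8337), jump to mode 0
Mode 0: flow for 0.3085 to horizon, guard not reached → x = (0.8343, -0.3119)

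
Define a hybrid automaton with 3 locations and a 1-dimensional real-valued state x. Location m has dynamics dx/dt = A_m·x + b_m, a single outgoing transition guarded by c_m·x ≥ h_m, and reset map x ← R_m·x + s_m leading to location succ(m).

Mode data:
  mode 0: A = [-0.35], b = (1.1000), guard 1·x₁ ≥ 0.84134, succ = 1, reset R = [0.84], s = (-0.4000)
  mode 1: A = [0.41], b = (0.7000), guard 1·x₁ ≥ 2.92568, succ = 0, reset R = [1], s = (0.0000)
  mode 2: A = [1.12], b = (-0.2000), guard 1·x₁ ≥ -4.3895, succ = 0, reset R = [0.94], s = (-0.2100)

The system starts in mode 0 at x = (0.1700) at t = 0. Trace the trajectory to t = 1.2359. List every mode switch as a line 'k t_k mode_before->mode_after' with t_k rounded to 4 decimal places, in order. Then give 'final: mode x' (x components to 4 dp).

Mode 0: guard c·x = 0.8413 hit at Δt = 0.7313 (t = 0.7313), x⁻ = (0.8413) → reset → x⁺ = (0.3067), jump to mode 1
Mode 1: flow for 0.5046 to horizon, guard not reached → x = (0.7696)

1 0.7313 0->1
final: 1 0.7696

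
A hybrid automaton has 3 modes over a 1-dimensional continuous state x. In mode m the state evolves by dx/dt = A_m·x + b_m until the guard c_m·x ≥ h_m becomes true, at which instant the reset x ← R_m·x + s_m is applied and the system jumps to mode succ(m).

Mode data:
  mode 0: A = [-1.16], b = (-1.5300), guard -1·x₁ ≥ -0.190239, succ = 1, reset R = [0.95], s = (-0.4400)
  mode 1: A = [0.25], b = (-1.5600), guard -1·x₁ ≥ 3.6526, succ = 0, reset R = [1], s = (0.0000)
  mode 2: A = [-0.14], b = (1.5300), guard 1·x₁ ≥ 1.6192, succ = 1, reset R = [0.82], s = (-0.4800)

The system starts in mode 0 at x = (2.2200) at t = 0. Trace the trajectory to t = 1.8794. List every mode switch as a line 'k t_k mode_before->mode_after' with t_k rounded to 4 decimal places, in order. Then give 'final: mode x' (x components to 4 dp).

Mode 0: guard c·x = -0.1902 hit at Δt = 0.7347 (t = 0.7347), x⁻ = (0.1902) → reset → x⁺ = (-0.2593), jump to mode 1
Mode 1: flow for 1.1447 to horizon, guard not reached → x = (-2.4126)

1 0.7347 0->1
final: 1 -2.4126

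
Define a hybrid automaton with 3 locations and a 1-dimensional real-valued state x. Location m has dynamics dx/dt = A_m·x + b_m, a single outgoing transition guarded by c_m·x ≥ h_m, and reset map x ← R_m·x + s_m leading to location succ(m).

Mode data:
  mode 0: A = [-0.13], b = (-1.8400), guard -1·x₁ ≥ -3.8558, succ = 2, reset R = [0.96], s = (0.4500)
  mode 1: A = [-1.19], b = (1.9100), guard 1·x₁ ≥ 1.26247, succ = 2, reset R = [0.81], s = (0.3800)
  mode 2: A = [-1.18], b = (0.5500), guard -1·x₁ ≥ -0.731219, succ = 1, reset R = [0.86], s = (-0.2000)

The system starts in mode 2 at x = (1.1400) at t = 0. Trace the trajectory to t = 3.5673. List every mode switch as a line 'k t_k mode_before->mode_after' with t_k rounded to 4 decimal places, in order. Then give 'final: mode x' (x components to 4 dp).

1 0.7906 2->1
2 1.8272 1->2
3 2.8967 2->1
final: 1 1.0755

Mode 2: guard c·x = -0.7312 hit at Δt = 0.7906 (t = 0.7906), x⁻ = (0.7312) → reset → x⁺ = (0.4288), jump to mode 1
Mode 1: guard c·x = 1.2625 hit at Δt = 1.0366 (t = 1.8272), x⁻ = (1.2625) → reset → x⁺ = (1.4026), jump to mode 2
Mode 2: guard c·x = -0.7312 hit at Δt = 1.0695 (t = 2.8967), x⁻ = (0.7312) → reset → x⁺ = (0.4288), jump to mode 1
Mode 1: flow for 0.6706 to horizon, guard not reached → x = (1.0755)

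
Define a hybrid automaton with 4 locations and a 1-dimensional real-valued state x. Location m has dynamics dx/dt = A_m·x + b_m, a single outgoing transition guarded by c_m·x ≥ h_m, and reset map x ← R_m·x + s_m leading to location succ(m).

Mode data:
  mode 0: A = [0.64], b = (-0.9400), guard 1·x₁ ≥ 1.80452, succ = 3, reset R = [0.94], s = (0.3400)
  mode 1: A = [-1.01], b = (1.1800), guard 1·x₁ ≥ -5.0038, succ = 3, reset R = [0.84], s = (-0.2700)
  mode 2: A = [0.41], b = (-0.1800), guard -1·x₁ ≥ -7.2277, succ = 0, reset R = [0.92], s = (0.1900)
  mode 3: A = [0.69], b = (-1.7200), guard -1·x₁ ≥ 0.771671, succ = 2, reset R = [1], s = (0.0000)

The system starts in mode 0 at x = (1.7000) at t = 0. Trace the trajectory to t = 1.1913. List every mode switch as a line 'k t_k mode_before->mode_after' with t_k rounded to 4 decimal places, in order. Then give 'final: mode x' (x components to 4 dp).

Mode 0: guard c·x = 1.8045 hit at Δt = 0.5827 (t = 0.5827), x⁻ = (1.8045) → reset → x⁺ = (2.0362), jump to mode 3
Mode 3: flow for 0.6086 to horizon, guard not reached → x = (1.7980)

1 0.5827 0->3
final: 3 1.7980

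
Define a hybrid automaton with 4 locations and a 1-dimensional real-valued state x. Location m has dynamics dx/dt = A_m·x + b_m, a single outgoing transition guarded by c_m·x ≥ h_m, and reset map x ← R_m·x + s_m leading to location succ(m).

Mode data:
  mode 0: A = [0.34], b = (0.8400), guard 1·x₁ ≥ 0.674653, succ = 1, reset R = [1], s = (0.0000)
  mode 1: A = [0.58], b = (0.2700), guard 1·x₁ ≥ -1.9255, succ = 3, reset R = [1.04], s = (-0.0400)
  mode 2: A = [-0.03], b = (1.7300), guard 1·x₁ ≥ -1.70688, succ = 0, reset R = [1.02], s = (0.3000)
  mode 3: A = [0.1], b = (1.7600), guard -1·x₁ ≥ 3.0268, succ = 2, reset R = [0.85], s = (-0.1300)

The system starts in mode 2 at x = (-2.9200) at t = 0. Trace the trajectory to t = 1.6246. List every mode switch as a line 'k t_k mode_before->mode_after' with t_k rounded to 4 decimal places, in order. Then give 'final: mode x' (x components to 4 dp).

Mode 2: guard c·x = -1.7069 hit at Δt = 0.6742 (t = 0.6742), x⁻ = (-1.7069) → reset → x⁺ = (-1.4410), jump to mode 0
Mode 0: flow for 0.9504 to horizon, guard not reached → x = (-1.0483)

1 0.6742 2->0
final: 0 -1.0483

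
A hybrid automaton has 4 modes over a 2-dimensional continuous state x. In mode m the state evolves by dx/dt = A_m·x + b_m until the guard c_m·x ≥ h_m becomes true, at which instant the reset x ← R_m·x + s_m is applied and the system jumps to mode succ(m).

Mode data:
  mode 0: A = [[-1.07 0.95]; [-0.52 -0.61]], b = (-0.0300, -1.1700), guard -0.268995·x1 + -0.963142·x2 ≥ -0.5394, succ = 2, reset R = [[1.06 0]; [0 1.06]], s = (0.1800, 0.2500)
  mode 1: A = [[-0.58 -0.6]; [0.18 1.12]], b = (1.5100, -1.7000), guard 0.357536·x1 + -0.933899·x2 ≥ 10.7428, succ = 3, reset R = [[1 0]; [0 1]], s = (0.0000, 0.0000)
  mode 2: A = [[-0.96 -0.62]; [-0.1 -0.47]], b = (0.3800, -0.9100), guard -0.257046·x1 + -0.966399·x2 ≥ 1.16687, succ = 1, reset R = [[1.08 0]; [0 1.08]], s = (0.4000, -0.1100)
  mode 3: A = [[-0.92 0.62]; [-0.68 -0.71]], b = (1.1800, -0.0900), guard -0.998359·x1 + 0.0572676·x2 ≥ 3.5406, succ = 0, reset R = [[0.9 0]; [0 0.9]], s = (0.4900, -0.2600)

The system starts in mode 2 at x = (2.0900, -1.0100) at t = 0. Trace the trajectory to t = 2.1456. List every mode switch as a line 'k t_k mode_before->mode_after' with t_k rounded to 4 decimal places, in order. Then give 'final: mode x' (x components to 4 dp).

Mode 2: guard c·x = 1.1669 hit at Δt = 1.3474 (t = 1.3474), x⁻ = (1.5213, -1.6121) → reset → x⁺ = (2.0430, -1.8511), jump to mode 1
Mode 1: flow for 0.7982 to horizon, guard not reached → x = (3.7250, -6.1012)

1 1.3474 2->1
final: 1 3.7250 -6.1012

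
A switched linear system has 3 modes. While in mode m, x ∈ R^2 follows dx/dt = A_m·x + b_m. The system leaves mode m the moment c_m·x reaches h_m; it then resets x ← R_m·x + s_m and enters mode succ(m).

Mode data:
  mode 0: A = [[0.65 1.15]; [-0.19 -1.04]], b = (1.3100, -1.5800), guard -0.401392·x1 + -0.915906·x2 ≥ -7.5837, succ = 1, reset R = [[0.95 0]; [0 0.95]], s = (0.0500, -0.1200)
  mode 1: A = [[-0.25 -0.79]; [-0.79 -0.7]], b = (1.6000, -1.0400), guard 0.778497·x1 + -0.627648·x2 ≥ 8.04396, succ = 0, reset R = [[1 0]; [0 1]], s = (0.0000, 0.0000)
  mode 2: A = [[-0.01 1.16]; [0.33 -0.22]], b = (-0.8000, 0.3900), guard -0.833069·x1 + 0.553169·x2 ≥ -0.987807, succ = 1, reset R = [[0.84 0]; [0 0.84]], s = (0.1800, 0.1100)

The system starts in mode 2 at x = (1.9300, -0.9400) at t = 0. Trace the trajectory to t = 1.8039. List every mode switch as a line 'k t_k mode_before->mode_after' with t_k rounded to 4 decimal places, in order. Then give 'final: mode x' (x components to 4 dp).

Mode 2: guard c·x = -0.9878 hit at Δt = 0.6298 (t = 0.6298), x⁻ = (0.9755, -0.3166) → reset → x⁺ = (0.9994, -0.1560), jump to mode 1
Mode 1: flow for 1.1741 to horizon, guard not reached → x = (3.3814, -2.3209)

1 0.6298 2->1
final: 1 3.3814 -2.3209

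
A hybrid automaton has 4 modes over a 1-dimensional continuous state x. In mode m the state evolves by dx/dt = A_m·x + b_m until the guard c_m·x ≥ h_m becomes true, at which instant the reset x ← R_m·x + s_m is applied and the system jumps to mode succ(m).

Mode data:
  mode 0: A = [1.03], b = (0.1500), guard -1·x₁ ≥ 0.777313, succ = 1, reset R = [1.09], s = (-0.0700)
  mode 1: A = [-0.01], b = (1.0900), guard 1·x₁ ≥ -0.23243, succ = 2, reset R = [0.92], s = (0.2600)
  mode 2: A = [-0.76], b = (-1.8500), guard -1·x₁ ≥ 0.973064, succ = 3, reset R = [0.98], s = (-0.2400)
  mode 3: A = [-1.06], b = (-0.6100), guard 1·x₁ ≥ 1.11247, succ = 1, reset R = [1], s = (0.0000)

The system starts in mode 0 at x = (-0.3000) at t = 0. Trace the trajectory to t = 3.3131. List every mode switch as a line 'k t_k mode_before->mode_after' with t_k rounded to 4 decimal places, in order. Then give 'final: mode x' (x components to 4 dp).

1 1.3680 0->1
2 1.9930 1->2
3 2.6893 2->3
final: 3 -0.8946

Mode 0: guard c·x = 0.7773 hit at Δt = 1.3680 (t = 1.3680), x⁻ = (-0.7773) → reset → x⁺ = (-0.9173), jump to mode 1
Mode 1: guard c·x = -0.2324 hit at Δt = 0.6250 (t = 1.9930), x⁻ = (-0.2324) → reset → x⁺ = (0.0462), jump to mode 2
Mode 2: guard c·x = 0.9731 hit at Δt = 0.6963 (t = 2.6893), x⁻ = (-0.9731) → reset → x⁺ = (-1.1936), jump to mode 3
Mode 3: flow for 0.6238 to horizon, guard not reached → x = (-0.8946)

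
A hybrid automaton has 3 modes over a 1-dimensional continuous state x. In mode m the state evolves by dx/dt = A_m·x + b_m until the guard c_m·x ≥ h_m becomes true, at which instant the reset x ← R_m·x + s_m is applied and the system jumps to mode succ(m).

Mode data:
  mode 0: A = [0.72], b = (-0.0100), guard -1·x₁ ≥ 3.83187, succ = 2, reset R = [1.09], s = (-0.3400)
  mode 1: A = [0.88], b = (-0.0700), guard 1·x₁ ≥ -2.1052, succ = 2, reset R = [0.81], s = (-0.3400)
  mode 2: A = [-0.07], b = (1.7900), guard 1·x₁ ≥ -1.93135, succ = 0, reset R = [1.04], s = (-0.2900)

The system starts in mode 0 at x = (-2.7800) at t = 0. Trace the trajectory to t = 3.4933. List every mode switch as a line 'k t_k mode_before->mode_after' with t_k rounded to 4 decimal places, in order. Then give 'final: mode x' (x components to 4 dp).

1 0.4438 0->2
2 1.7273 2->0
3 2.4338 0->2
final: 2 -2.3659

Mode 0: guard c·x = 3.8319 hit at Δt = 0.4438 (t = 0.4438), x⁻ = (-3.8319) → reset → x⁺ = (-4.5167), jump to mode 2
Mode 2: guard c·x = -1.9313 hit at Δt = 1.2835 (t = 1.7273), x⁻ = (-1.9313) → reset → x⁺ = (-2.2986), jump to mode 0
Mode 0: guard c·x = 3.8319 hit at Δt = 0.7065 (t = 2.4338), x⁻ = (-3.8319) → reset → x⁺ = (-4.5167), jump to mode 2
Mode 2: flow for 1.0595 to horizon, guard not reached → x = (-2.3659)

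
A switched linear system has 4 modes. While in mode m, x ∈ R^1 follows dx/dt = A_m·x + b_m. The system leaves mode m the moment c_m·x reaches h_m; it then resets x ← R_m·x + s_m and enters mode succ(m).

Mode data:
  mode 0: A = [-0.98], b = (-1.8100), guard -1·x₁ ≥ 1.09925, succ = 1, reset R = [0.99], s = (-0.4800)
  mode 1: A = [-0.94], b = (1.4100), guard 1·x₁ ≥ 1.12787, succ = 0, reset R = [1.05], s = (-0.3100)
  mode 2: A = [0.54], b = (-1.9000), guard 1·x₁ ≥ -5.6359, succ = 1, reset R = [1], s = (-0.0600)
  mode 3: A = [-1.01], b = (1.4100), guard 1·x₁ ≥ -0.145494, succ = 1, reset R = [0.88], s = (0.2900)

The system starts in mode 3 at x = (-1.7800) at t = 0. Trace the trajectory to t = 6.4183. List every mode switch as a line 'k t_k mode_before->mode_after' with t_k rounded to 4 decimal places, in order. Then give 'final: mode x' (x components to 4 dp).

1 0.7157 3->1
2 2.0771 1->0
3 3.3953 0->1
4 5.6396 1->0
final: 0 -0.5783

Mode 3: guard c·x = -0.1455 hit at Δt = 0.7157 (t = 0.7157), x⁻ = (-0.1455) → reset → x⁺ = (0.1620), jump to mode 1
Mode 1: guard c·x = 1.1279 hit at Δt = 1.3614 (t = 2.0771), x⁻ = (1.1279) → reset → x⁺ = (0.8743), jump to mode 0
Mode 0: guard c·x = 1.0993 hit at Δt = 1.3182 (t = 3.3953), x⁻ = (-1.0993) → reset → x⁺ = (-1.5683), jump to mode 1
Mode 1: guard c·x = 1.1279 hit at Δt = 2.2443 (t = 5.6396), x⁻ = (1.1279) → reset → x⁺ = (0.8743), jump to mode 0
Mode 0: flow for 0.7787 to horizon, guard not reached → x = (-0.5783)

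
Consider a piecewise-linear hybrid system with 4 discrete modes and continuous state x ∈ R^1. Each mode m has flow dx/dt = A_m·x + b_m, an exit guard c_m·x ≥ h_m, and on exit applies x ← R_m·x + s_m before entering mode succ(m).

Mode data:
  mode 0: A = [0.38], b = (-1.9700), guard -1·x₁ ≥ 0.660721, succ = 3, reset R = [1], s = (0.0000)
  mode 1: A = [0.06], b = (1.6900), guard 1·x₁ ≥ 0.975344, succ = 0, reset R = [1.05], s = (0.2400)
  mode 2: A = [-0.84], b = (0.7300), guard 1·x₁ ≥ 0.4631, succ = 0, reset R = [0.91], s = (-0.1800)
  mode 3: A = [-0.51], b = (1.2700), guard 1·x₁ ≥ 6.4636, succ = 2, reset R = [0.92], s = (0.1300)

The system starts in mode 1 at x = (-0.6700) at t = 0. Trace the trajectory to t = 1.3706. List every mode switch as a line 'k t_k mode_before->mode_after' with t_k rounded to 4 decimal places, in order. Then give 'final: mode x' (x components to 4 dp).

Mode 1: guard c·x = 0.9753 hit at Δt = 0.9686 (t = 0.9686), x⁻ = (0.9753) → reset → x⁺ = (1.2641), jump to mode 0
Mode 0: flow for 0.4020 to horizon, guard not reached → x = (0.6171)

1 0.9686 1->0
final: 0 0.6171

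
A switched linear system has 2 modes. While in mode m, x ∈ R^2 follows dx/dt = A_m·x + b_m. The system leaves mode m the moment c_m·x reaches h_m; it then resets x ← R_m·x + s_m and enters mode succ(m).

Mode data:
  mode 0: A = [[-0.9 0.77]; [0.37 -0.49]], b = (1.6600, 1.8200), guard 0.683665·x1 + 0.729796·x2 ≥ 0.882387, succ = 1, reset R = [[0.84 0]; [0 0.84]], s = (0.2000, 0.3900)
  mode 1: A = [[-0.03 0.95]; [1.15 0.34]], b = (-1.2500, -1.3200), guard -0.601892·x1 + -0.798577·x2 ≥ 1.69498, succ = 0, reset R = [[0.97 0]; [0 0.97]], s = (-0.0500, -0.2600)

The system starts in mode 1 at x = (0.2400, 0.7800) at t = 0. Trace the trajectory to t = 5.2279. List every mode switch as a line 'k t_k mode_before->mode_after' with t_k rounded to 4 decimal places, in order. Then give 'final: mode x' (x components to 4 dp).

1 1.1850 1->0
2 2.2876 0->1
3 4.1528 1->0
final: 0 0.5631 0.5837

Mode 1: guard c·x = 1.6950 hit at Δt = 1.1850 (t = 1.1850), x⁻ = (-1.2169, -1.2053) → reset → x⁺ = (-1.2304, -1.4291), jump to mode 0
Mode 0: guard c·x = 0.8824 hit at Δt = 1.1026 (t = 2.2876), x⁻ = (0.6009, 0.6461) → reset → x⁺ = (0.7048, 0.9327), jump to mode 1
Mode 1: guard c·x = 1.6950 hit at Δt = 1.8652 (t = 4.1528), x⁻ = (-1.1676, -1.2425) → reset → x⁺ = (-1.1826, -1.4652), jump to mode 0
Mode 0: flow for 1.0751 to horizon, guard not reached → x = (0.5631, 0.5837)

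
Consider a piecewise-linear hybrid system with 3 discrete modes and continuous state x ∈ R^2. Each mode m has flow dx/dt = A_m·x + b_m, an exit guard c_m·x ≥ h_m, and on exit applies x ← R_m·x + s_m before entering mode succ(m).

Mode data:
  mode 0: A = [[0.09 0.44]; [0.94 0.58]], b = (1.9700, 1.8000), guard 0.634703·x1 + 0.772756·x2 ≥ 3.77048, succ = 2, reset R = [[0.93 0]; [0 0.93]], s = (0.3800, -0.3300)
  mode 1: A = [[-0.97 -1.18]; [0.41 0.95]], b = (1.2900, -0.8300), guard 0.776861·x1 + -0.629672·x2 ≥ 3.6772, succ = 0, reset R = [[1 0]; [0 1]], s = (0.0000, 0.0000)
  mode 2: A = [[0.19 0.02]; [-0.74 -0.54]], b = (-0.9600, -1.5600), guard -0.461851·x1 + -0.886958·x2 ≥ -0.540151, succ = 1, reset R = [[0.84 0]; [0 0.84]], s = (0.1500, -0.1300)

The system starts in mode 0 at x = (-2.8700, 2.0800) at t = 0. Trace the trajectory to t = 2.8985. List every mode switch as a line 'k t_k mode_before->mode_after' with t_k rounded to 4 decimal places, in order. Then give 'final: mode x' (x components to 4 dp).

1 1.0742 0->2
2 2.1552 2->1
final: 1 0.5716 0.0857

Mode 0: guard c·x = 3.7705 hit at Δt = 1.0742 (t = 1.0742), x⁻ = (0.4815, 4.4838) → reset → x⁺ = (0.8278, 3.8399), jump to mode 2
Mode 2: guard c·x = -0.5402 hit at Δt = 1.0810 (t = 2.1552), x⁻ = (-0.0854, 0.6535) → reset → x⁺ = (0.0783, 0.4189), jump to mode 1
Mode 1: flow for 0.7433 to horizon, guard not reached → x = (0.5716, 0.0857)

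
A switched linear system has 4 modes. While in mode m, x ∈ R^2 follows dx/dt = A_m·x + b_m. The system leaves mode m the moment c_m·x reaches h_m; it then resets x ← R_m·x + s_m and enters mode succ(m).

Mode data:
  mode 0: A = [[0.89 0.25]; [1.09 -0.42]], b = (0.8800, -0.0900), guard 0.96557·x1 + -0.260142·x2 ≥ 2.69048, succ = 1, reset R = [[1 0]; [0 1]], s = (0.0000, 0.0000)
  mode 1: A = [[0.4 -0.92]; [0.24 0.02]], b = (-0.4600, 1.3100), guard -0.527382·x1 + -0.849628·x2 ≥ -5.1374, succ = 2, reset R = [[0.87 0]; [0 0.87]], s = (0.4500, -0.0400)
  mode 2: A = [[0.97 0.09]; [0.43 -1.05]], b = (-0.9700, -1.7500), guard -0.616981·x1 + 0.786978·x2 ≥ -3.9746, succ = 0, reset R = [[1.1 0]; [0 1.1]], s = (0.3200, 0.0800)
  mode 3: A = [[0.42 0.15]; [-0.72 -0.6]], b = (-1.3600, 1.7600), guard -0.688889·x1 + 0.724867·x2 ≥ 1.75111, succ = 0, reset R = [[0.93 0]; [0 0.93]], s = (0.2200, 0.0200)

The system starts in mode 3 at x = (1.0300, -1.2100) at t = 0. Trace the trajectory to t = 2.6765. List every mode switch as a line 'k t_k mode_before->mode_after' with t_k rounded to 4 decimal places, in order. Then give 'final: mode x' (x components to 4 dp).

Mode 3: guard c·x = 1.7511 hit at Δt = 1.5786 (t = 1.5786), x⁻ = (-1.0586, 1.4097) → reset → x⁺ = (-0.7645, 1.3310), jump to mode 0
Mode 0: flow for 1.0979 to horizon, guard not reached → x = (-0.0101, 0.3792)

1 1.5786 3->0
final: 0 -0.0101 0.3792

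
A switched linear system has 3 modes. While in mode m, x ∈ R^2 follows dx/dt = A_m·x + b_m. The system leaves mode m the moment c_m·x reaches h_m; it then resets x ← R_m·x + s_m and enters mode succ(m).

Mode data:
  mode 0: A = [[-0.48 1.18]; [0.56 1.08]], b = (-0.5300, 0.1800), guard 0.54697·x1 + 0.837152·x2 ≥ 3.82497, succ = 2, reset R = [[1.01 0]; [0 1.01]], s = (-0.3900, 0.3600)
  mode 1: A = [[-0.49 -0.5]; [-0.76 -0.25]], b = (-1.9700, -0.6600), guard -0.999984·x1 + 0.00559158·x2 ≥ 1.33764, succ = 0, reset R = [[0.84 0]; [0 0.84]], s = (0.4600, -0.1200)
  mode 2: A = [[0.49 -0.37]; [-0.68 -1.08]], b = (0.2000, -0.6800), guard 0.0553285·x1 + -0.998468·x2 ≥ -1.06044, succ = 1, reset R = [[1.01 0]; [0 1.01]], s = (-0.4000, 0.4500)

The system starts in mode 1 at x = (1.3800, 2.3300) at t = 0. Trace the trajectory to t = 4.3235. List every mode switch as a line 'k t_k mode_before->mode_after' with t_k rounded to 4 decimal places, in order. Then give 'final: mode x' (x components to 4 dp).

Mode 1: guard c·x = 1.3376 hit at Δt = 0.9895 (t = 0.9895), x⁻ = (-1.3301, 1.3587) → reset → x⁺ = (-0.6573, 1.0213), jump to mode 0
Mode 0: guard c·x = 3.8250 hit at Δt = 1.1091 (t = 2.0986), x⁻ = (1.3149, 3.7099) → reset → x⁺ = (0.9380, 4.1070), jump to mode 2
Mode 2: guard c·x = -1.0604 hit at Δt = 0.8002 (t = 2.8988), x⁻ = (0.6866, 1.1001) → reset → x⁺ = (0.2935, 1.5611), jump to mode 1
Mode 1: guard c·x = 1.3376 hit at Δt = 0.6956 (t = 3.5944), x⁻ = (-1.3311, 1.1811) → reset → x⁺ = (-0.6581, 0.8721), jump to mode 0
Mode 0: flow for 0.7291 to horizon, guard not reached → x = (0.1702, 1.9019)

1 0.9895 1->0
2 2.0986 0->2
3 2.8988 2->1
4 3.5944 1->0
final: 0 0.1702 1.9019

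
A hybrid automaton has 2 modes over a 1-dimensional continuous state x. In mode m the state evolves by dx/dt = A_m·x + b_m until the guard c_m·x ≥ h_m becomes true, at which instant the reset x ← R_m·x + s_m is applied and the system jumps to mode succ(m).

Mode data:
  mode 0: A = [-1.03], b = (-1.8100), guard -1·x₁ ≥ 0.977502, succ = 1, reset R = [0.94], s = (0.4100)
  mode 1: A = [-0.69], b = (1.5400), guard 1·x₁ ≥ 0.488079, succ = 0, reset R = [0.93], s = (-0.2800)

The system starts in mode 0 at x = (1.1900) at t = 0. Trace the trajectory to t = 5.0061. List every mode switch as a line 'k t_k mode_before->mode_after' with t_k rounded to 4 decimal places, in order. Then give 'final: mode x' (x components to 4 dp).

Mode 0: guard c·x = 0.9775 hit at Δt = 1.2909 (t = 1.2909), x⁻ = (-0.9775) → reset → x⁺ = (-0.5089), jump to mode 1
Mode 1: guard c·x = 0.4881 hit at Δt = 0.6553 (t = 1.9462), x⁻ = (0.4881) → reset → x⁺ = (0.1739), jump to mode 0
Mode 0: guard c·x = 0.9775 hit at Δt = 0.8805 (t = 2.8267), x⁻ = (-0.9775) → reset → x⁺ = (-0.5089), jump to mode 1
Mode 1: guard c·x = 0.4881 hit at Δt = 0.6553 (t = 3.4820), x⁻ = (0.4881) → reset → x⁺ = (0.1739), jump to mode 0
Mode 0: guard c·x = 0.9775 hit at Δt = 0.8805 (t = 4.3624), x⁻ = (-0.9775) → reset → x⁺ = (-0.5089), jump to mode 1
Mode 1: flow for 0.6437 to horizon, guard not reached → x = (0.4740)

1 1.2909 0->1
2 1.9462 1->0
3 2.8267 0->1
4 3.4820 1->0
5 4.3624 0->1
final: 1 0.4740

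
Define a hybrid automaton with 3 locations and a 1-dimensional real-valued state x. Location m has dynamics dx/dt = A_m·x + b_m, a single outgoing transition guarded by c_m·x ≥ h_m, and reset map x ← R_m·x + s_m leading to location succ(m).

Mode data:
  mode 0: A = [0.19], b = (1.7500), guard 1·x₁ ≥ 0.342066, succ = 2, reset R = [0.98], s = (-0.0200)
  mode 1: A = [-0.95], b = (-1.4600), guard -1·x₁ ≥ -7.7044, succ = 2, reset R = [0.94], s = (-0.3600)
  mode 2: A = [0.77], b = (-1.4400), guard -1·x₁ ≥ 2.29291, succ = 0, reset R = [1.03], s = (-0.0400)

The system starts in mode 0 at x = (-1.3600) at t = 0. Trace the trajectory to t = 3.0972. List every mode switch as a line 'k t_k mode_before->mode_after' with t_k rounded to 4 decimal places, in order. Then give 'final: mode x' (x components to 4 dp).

1 1.0328 0->2
2 2.3118 2->0
final: 0 -1.3059

Mode 0: guard c·x = 0.3421 hit at Δt = 1.0328 (t = 1.0328), x⁻ = (0.3421) → reset → x⁺ = (0.3152), jump to mode 2
Mode 2: guard c·x = 2.2929 hit at Δt = 1.2790 (t = 2.3118), x⁻ = (-2.2929) → reset → x⁺ = (-2.4017), jump to mode 0
Mode 0: flow for 0.7854 to horizon, guard not reached → x = (-1.3059)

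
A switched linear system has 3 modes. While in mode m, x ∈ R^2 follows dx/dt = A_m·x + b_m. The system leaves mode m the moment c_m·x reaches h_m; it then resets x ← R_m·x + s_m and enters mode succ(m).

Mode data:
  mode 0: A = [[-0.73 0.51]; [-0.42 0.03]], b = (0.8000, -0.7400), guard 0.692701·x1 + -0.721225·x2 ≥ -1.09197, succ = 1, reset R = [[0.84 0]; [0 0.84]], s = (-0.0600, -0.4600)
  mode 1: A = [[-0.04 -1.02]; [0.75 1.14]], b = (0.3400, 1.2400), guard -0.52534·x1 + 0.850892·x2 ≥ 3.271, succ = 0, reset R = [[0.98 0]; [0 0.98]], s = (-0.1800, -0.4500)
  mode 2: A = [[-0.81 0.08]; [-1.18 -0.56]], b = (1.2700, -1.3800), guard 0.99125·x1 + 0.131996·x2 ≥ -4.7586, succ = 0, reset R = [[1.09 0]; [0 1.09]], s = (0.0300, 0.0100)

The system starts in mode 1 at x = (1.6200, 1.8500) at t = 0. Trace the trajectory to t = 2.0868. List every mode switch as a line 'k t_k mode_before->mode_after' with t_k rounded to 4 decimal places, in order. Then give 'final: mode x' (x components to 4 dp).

Mode 1: guard c·x = 3.2710 hit at Δt = 0.4218 (t = 0.4218), x⁻ = (0.4820, 4.1418) → reset → x⁺ = (0.2924, 3.6090), jump to mode 0
Mode 0: guard c·x = -1.0920 hit at Δt = 0.6579 (t = 1.0797), x⁻ = (1.4695, 2.9255) → reset → x⁺ = (1.1744, 1.9974), jump to mode 1
Mode 1: guard c·x = 3.2710 hit at Δt = 0.3800 (t = 1.4597), x⁻ = (0.1594, 3.9426) → reset → x⁺ = (-0.0238, 3.4137), jump to mode 0
Mode 0: flow for 0.6271 to horizon, guard not reached → x = (1.1912, 2.8390)

1 0.4218 1->0
2 1.0797 0->1
3 1.4597 1->0
final: 0 1.1912 2.8390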